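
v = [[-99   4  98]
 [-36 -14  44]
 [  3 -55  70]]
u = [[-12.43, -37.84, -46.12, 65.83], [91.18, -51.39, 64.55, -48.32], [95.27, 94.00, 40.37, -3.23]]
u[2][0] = 95.27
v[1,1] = -14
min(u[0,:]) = -46.12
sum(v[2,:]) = 18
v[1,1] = -14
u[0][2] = -46.12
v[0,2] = 98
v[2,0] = 3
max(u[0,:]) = 65.83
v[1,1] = -14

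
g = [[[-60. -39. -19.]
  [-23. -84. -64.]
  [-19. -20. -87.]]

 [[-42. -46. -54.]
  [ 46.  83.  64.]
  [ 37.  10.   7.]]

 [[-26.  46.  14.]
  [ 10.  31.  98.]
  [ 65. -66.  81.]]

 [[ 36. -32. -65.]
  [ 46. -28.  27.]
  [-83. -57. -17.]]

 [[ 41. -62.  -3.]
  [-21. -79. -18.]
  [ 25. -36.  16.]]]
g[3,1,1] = -28.0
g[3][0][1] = -32.0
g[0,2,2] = -87.0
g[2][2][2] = 81.0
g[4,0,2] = -3.0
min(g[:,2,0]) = -83.0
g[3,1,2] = 27.0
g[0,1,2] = -64.0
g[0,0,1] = -39.0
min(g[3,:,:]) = -83.0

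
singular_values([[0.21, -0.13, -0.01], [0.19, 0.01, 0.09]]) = [0.3, 0.12]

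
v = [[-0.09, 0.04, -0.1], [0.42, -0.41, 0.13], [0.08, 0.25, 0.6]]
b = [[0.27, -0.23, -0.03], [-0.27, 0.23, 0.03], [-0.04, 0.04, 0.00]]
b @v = [[-0.12, 0.10, -0.07],[0.12, -0.10, 0.07],[0.02, -0.02, 0.01]]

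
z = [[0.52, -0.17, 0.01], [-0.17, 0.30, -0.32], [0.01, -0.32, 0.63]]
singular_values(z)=[0.86, 0.53, 0.06]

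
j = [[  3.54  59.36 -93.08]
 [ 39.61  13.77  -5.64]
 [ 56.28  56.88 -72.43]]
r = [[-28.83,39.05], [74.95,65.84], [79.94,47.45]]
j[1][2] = -5.64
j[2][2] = -72.43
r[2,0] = 79.94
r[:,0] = [-28.83, 74.95, 79.94]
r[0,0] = -28.83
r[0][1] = 39.05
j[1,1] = 13.77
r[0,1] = 39.05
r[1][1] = 65.84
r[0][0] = -28.83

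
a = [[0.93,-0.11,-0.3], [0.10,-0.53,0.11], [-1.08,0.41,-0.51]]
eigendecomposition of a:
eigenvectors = [[-0.84,-0.13,0.21], [-0.01,0.38,0.72], [0.55,-0.92,0.66]]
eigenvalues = [1.13, -0.83, -0.4]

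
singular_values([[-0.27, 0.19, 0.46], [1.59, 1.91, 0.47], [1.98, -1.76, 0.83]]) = [2.79, 2.53, 0.53]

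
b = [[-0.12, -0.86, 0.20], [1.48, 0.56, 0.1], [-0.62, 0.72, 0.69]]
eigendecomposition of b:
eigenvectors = [[0.16-0.53j, (0.16+0.53j), -0.01+0.00j], [(-0.65+0j), -0.65-0.00j, (0.24+0j)], [0.43+0.29j, 0.43-0.29j, 0.97+0.00j]]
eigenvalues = [(0.13+1.15j), (0.13-1.15j), (0.88+0j)]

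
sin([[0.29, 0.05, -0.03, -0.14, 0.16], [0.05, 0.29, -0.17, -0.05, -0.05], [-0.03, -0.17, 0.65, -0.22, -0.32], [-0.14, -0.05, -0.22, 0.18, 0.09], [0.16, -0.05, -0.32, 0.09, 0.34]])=[[0.28, 0.05, -0.02, -0.14, 0.15], [0.05, 0.28, -0.15, -0.05, -0.06], [-0.02, -0.15, 0.56, -0.19, -0.27], [-0.14, -0.05, -0.19, 0.17, 0.07], [0.15, -0.06, -0.27, 0.07, 0.31]]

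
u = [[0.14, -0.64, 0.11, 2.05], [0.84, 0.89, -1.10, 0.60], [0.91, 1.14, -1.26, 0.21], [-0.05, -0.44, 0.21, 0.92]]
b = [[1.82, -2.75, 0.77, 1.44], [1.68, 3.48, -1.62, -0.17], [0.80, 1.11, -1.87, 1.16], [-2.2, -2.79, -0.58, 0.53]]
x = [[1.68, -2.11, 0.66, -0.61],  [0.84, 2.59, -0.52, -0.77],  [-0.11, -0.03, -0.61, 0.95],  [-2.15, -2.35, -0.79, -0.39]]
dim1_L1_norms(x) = [5.06, 4.72, 1.7, 5.68]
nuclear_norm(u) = 5.01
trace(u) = 0.69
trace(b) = 3.96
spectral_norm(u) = 2.60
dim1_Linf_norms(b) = [2.75, 3.48, 1.87, 2.79]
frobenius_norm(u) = 3.54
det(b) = 13.68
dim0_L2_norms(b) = [3.41, 5.36, 2.66, 1.93]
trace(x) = 3.27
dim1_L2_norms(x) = [2.84, 2.88, 1.13, 3.3]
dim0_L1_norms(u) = [1.94, 3.11, 2.68, 3.78]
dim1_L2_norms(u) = [2.15, 1.75, 1.94, 1.04]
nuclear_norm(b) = 11.85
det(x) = 12.85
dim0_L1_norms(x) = [4.78, 7.08, 2.58, 2.72]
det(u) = 0.00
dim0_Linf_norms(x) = [2.15, 2.59, 0.79, 0.95]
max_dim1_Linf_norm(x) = 2.59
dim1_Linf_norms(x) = [2.11, 2.59, 0.95, 2.35]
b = x + u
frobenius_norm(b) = 7.15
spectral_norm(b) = 5.88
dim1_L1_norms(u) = [2.94, 3.43, 3.52, 1.62]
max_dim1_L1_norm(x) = 5.68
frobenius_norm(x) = 5.34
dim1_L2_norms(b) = [3.68, 4.19, 2.59, 3.64]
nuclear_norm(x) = 9.23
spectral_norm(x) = 4.25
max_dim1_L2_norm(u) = 2.15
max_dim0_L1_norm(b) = 10.13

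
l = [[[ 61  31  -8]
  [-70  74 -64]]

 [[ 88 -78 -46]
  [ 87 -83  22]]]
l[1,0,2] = -46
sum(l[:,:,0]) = 166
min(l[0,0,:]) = -8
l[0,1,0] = -70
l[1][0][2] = -46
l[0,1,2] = -64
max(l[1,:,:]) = 88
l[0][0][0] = 61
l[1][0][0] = 88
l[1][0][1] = -78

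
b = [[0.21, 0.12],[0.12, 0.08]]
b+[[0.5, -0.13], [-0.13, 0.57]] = [[0.71, -0.01],[-0.01, 0.65]]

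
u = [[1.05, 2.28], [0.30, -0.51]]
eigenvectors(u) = [[0.99, -0.77], [0.15, 0.64]]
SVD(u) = [[-0.99,0.14], [0.14,0.99]] @ diag([2.5336392257573572, 0.4813234605789094]) @ [[-0.39,-0.92], [0.92,-0.39]]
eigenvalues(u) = [1.41, -0.87]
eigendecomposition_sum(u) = [[1.19, 1.41],[0.19, 0.22]] + [[-0.14, 0.87], [0.11, -0.73]]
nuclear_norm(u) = 3.01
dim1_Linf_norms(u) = [2.28, 0.51]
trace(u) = 0.54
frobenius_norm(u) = 2.58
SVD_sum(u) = [[0.99, 2.31], [-0.14, -0.32]] + [[0.06, -0.03], [0.44, -0.19]]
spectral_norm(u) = 2.53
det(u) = -1.22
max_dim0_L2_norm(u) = 2.34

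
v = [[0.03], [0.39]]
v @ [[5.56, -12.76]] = [[0.17, -0.38], [2.17, -4.98]]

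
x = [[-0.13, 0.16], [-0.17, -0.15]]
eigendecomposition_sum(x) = [[(-0.06+0.09j),0.08+0.07j], [-0.08-0.07j,(-0.08+0.08j)]] + [[(-0.07-0.09j), (0.08-0.07j)], [(-0.09+0.07j), -0.08-0.08j]]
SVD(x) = [[-0.20, 0.98], [0.98, 0.2]] @ diag([0.227571189971323, 0.20521051019632502]) @ [[-0.62,-0.79], [-0.79,0.62]]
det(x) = 0.05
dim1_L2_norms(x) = [0.21, 0.23]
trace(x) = -0.28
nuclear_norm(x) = 0.43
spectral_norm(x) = 0.23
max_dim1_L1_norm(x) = 0.32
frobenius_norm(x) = 0.31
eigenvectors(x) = [[-0.04-0.70j,(-0.04+0.7j)], [(0.72+0j),0.72-0.00j]]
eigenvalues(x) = [(-0.14+0.16j), (-0.14-0.16j)]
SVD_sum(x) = [[0.03,0.04], [-0.14,-0.18]] + [[-0.16, 0.12], [-0.03, 0.03]]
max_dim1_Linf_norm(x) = 0.17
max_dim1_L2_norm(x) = 0.23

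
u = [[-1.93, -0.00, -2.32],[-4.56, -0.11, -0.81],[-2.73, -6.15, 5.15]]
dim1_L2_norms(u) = [3.02, 4.63, 8.47]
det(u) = -53.66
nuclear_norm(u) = 15.00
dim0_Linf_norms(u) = [4.56, 6.15, 5.15]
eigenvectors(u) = [[0.52, 0.41, -0.3],[0.65, -0.53, 0.12],[0.56, -0.74, 0.95]]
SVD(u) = [[0.08,  -0.53,  -0.84], [-0.15,  -0.84,  0.52], [-0.99,  0.09,  -0.15]] @ diag([8.585395445775525, 5.217579566680185, 1.1978516206185117]) @ [[0.38, 0.71, -0.6], [0.89, -0.09, 0.46], [-0.27, 0.70, 0.66]]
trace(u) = 3.11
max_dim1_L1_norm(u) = 14.03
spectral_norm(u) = 8.59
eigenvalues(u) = [-4.45, 2.28, 5.28]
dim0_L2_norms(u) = [5.65, 6.15, 5.71]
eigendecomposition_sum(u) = [[-2.49, -0.97, -0.68], [-3.12, -1.21, -0.86], [-2.71, -1.05, -0.74]] + [[1.34, -1.62, 0.63], [-1.73, 2.08, -0.81], [-2.44, 2.93, -1.14]] + [[-0.78, 2.58, -2.26], [0.29, -0.98, 0.86], [2.42, -8.03, 7.04]]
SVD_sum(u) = [[0.25, 0.47, -0.39], [-0.50, -0.93, 0.79], [-3.19, -5.99, 5.05]] + [[-2.45, 0.24, -1.26], [-3.90, 0.39, -2.00], [0.42, -0.04, 0.21]] + [[0.27, -0.71, -0.67], [-0.17, 0.43, 0.41], [0.05, -0.12, -0.12]]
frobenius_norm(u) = 10.12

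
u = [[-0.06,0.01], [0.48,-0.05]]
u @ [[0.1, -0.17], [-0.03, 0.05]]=[[-0.01, 0.01], [0.05, -0.08]]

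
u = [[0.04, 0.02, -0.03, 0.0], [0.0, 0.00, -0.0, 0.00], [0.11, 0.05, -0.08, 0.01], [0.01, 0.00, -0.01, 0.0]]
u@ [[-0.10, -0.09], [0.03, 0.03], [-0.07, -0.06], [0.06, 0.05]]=[[-0.00, -0.0], [0.0, 0.00], [-0.00, -0.0], [-0.0, -0.0]]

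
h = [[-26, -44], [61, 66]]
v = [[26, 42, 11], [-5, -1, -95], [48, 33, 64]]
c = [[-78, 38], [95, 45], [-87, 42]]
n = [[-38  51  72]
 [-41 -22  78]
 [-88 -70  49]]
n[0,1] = 51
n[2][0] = -88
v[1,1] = -1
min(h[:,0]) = -26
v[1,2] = -95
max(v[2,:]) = 64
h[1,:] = [61, 66]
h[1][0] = 61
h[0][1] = -44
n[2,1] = -70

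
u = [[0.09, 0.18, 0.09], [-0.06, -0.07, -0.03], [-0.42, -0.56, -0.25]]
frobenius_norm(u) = 0.78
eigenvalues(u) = [(-0.12+0.09j), (-0.12-0.09j), 0j]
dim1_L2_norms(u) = [0.22, 0.1, 0.74]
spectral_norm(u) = 0.78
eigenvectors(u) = [[(-0.41-0.15j), -0.41+0.15j, 0.18+0.00j], [(0.09-0.02j), (0.09+0.02j), -0.51+0.00j], [0.89+0.00j, (0.89-0j), (0.84+0j)]]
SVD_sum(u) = [[0.12, 0.16, 0.07], [-0.05, -0.07, -0.03], [-0.41, -0.56, -0.25]] + [[-0.03, 0.02, 0.02], [-0.01, 0.00, 0.00], [-0.01, 0.00, 0.00]] + [[0.00,-0.00,0.00], [-0.00,0.00,-0.00], [0.0,-0.0,0.0]]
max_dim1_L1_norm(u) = 1.23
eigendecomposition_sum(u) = [[0.04+0.18j, 0.09+0.15j, 0.04+0.06j],  [-0.03-0.03j, -0.04-0.02j, -0.01-0.00j],  [(-0.21-0.31j), (-0.28-0.23j), -0.13-0.07j]] + [[(0.04-0.18j), (0.09-0.15j), 0.04-0.06j], [-0.03+0.03j, (-0.04+0.02j), -0.01+0.00j], [(-0.21+0.31j), (-0.28+0.23j), -0.13+0.07j]] + [[-0j, -0.00-0.00j, -0j], [(-0+0j), 0j, -0.00+0.00j], [0.00-0.00j, -0.00-0.00j, 0.00-0.00j]]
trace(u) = -0.23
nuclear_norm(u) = 0.82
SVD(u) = [[-0.28, -0.95, 0.16], [0.12, -0.20, -0.97], [0.95, -0.25, 0.17]] @ diag([0.7803454615548491, 0.03950791579504465, 0.00029192512919801]) @ [[-0.55, -0.76, -0.34],  [0.81, -0.41, -0.42],  [0.18, -0.51, 0.84]]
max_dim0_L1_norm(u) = 0.81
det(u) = 0.00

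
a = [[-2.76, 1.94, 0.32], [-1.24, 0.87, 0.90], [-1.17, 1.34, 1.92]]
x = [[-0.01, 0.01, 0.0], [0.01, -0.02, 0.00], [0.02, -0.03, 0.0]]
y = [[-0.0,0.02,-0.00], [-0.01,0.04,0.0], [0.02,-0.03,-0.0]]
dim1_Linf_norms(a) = [2.76, 1.24, 1.92]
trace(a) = 0.03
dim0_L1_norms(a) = [5.17, 4.15, 3.14]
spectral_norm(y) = 0.06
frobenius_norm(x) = 0.04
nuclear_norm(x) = 0.05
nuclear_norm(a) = 6.07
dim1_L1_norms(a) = [5.02, 3.01, 4.43]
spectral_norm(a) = 4.36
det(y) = 0.00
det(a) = 1.09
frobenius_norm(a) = 4.63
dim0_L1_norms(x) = [0.04, 0.06, 0.0]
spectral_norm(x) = 0.04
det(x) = 0.00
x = a @ y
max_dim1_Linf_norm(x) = 0.03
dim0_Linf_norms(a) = [2.76, 1.94, 1.92]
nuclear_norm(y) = 0.07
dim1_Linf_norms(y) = [0.02, 0.04, 0.03]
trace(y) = 0.04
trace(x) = -0.03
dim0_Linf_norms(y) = [0.02, 0.04, 0.0]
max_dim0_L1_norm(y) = 0.09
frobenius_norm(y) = 0.06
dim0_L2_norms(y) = [0.02, 0.05, 0.0]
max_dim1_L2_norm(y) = 0.04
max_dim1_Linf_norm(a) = 2.76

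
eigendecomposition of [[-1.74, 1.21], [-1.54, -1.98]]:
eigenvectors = [[-0.06-0.66j, -0.06+0.66j], [(0.75+0j), 0.75-0.00j]]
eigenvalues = [(-1.86+1.36j), (-1.86-1.36j)]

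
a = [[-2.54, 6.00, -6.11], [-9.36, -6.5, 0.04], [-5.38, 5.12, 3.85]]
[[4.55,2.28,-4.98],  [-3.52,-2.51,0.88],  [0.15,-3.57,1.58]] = a@[[0.09, 0.28, 0.02], [0.41, -0.02, -0.16], [-0.38, -0.51, 0.65]]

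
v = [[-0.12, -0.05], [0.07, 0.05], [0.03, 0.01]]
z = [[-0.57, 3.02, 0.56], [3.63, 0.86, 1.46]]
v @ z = [[-0.11, -0.41, -0.14], [0.14, 0.25, 0.11], [0.02, 0.1, 0.03]]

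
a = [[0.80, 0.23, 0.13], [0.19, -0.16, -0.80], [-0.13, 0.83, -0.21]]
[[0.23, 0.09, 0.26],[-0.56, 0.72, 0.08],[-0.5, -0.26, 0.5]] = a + [[-0.57, -0.14, 0.13],[-0.75, 0.88, 0.88],[-0.37, -1.09, 0.71]]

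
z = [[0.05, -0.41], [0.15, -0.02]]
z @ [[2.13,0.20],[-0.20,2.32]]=[[0.19, -0.94], [0.32, -0.02]]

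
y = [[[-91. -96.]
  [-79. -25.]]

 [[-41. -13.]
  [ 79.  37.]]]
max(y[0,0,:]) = -91.0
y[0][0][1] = -96.0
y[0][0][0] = -91.0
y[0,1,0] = -79.0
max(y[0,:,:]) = -25.0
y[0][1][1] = -25.0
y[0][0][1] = -96.0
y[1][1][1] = 37.0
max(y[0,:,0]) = -79.0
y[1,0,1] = -13.0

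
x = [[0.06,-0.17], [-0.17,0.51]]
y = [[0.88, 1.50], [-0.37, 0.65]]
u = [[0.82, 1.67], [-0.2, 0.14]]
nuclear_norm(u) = 2.10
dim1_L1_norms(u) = [2.49, 0.34]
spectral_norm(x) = 0.57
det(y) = 1.13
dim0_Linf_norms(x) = [0.17, 0.51]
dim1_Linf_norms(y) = [1.5, 0.65]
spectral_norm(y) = 1.78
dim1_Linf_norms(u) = [1.67, 0.2]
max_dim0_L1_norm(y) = 2.15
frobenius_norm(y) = 1.89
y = x + u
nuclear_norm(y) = 2.42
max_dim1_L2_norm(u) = 1.86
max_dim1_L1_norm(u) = 2.49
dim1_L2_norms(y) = [1.74, 0.75]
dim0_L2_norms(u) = [0.84, 1.68]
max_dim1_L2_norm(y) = 1.74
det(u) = 0.45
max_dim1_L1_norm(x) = 0.68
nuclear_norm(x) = 0.57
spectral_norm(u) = 1.86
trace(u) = 0.96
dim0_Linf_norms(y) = [0.88, 1.5]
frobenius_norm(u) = 1.88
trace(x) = 0.57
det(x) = 0.00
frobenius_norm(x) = 0.57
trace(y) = 1.53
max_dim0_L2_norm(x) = 0.54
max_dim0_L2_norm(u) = 1.68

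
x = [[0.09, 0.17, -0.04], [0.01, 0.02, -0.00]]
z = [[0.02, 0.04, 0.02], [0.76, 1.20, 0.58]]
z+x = [[0.11, 0.21, -0.02], [0.77, 1.22, 0.58]]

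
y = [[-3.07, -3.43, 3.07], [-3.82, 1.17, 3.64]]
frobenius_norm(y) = 7.73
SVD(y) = [[-0.72, -0.69], [-0.69, 0.72]] @ diag([6.986768670222717, 3.3182319914066105]) @ [[0.7, 0.24, -0.68], [-0.19, 0.97, 0.15]]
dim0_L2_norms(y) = [4.9, 3.62, 4.76]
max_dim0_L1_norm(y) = 6.89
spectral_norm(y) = 6.99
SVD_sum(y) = [[-3.50, -1.19, 3.41], [-3.37, -1.15, 3.29]] + [[0.43, -2.24, -0.34],  [-0.45, 2.32, 0.35]]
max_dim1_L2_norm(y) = 5.53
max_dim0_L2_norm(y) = 4.9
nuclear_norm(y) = 10.31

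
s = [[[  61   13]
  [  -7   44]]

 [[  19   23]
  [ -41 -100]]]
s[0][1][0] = -7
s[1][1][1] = -100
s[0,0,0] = 61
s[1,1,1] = -100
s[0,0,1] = 13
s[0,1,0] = -7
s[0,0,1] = 13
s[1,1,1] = -100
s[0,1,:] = [-7, 44]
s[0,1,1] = 44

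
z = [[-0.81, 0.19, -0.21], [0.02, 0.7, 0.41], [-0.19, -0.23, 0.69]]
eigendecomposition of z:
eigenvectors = [[-0.99+0.00j, (-0.07+0.1j), -0.07-0.10j],  [0.04+0.00j, (-0.78+0j), (-0.78-0j)],  [-0.12+0.00j, -0.02-0.61j, (-0.02+0.61j)]]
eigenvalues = [(-0.84+0j), (0.71+0.32j), (0.71-0.32j)]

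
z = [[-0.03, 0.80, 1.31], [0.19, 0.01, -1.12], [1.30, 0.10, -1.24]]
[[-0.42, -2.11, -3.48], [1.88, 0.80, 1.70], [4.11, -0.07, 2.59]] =z @ [[1.72, -0.78, 0.81], [1.78, -1.26, -2.03], [-1.37, -0.86, -1.40]]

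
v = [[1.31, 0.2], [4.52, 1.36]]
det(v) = 0.878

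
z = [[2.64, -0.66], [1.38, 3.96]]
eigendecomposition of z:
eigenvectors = [[0.39-0.41j, (0.39+0.41j)], [(-0.82+0j), (-0.82-0j)]]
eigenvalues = [(3.3+0.69j), (3.3-0.69j)]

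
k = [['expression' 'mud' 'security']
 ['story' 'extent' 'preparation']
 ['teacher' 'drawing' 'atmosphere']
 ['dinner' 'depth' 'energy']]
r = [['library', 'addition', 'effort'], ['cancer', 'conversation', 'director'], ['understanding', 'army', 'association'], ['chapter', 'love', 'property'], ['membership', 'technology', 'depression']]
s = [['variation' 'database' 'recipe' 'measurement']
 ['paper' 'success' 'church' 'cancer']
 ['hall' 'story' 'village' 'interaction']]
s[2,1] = 'story'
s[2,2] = 'village'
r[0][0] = 'library'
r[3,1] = 'love'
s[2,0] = 'hall'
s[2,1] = 'story'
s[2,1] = 'story'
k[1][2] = 'preparation'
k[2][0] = 'teacher'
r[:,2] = ['effort', 'director', 'association', 'property', 'depression']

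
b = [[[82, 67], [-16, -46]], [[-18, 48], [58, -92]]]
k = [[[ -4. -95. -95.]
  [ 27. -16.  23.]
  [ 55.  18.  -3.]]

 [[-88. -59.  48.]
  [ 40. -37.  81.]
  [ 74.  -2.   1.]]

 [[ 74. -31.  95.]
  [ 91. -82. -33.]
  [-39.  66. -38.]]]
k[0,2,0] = 55.0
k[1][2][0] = 74.0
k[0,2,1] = 18.0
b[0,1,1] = -46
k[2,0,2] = 95.0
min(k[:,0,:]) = -95.0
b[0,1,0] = -16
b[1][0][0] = -18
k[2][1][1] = -82.0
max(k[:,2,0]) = 74.0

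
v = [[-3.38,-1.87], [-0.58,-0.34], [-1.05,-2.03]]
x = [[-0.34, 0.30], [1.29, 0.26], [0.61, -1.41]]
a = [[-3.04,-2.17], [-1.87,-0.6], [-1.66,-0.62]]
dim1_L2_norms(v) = [3.86, 0.67, 2.29]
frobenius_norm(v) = 4.54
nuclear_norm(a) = 5.16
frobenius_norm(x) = 2.07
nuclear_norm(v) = 5.53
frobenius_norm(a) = 4.58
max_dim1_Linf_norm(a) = 3.04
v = a + x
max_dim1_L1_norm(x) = 2.02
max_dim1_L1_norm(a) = 5.21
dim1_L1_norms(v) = [5.25, 0.92, 3.08]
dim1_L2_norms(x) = [0.45, 1.32, 1.54]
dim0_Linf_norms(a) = [3.04, 2.17]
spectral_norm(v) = 4.40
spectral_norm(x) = 1.67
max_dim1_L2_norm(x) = 1.54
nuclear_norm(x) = 2.90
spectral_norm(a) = 4.53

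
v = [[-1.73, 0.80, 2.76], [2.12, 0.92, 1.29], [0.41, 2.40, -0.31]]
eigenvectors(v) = [[0.43+0.00j,(-0.74+0j),(-0.74-0j)], [0.72+0.00j,0.37+0.34j,(0.37-0.34j)], [0.55+0.00j,0.00-0.45j,0.00+0.45j]]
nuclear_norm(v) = 8.34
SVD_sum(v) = [[-1.01, 1.35, 2.75],  [-0.26, 0.34, 0.70],  [-0.19, 0.26, 0.52]] + [[-0.70,-0.58,0.03], [1.69,1.39,-0.06], [1.43,1.17,-0.05]] + [[-0.02, 0.02, -0.02], [0.69, -0.81, 0.65], [-0.83, 0.97, -0.78]]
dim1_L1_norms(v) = [5.29, 4.33, 3.12]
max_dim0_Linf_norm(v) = 2.76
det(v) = 19.80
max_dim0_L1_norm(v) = 4.36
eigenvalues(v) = [(3.16+0j), (-2.14+1.3j), (-2.14-1.3j)]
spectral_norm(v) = 3.39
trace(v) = -1.12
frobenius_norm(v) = 4.93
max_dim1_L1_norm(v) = 5.29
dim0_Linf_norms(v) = [2.12, 2.4, 2.76]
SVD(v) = [[0.95, 0.3, -0.02],[0.24, -0.73, 0.64],[0.18, -0.62, -0.77]] @ diag([3.3878946574667204, 3.0018895399814123, 1.9469024063004892]) @ [[-0.31, 0.42, 0.85], [-0.77, -0.64, 0.03], [0.55, -0.65, 0.52]]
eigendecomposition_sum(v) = [[(0.5+0j), 1.00+0.00j, 0.77-0.00j], [(0.84+0j), 1.68+0.00j, 1.29-0.00j], [(0.64+0j), 1.28+0.00j, 0.98-0.00j]] + [[(-1.11+0.2j), -0.10-0.92j, 1.00+1.06j], [0.64+0.42j, -0.38+0.50j, -0.00-0.99j], [-0.11-0.67j, (0.56-0.05j), (-0.65+0.6j)]] + [[(-1.11-0.2j), -0.10+0.92j, (1-1.06j)], [0.64-0.42j, -0.38-0.50j, (-0+0.99j)], [-0.11+0.67j, (0.56+0.05j), (-0.65-0.6j)]]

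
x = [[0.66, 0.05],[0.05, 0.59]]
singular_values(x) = [0.69, 0.56]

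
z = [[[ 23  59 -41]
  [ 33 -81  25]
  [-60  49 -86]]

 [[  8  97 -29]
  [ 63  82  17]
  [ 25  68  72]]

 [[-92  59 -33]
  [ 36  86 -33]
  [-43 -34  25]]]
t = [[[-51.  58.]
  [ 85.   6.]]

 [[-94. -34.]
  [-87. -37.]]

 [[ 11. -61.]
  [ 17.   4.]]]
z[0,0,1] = 59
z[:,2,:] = [[-60, 49, -86], [25, 68, 72], [-43, -34, 25]]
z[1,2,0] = 25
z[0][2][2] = -86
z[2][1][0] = 36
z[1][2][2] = 72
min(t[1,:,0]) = -94.0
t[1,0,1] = -34.0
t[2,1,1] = 4.0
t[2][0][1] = -61.0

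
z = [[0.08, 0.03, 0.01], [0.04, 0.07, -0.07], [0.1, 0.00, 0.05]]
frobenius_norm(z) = 0.18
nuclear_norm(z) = 0.25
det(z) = -0.00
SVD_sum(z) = [[0.08, 0.03, 0.01], [0.05, 0.02, 0.01], [0.09, 0.03, 0.01]] + [[-0.00, 0.0, -0.00],[-0.01, 0.06, -0.08],[0.0, -0.03, 0.04]] + [[-0.0, 0.0, 0.00], [0.0, -0.0, -0.0], [0.0, -0.0, -0.0]]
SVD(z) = [[-0.61, -0.02, -0.79], [-0.36, -0.88, 0.3], [-0.71, 0.47, 0.53]] @ diag([0.14161486890789352, 0.10596812306868085, 0.003998224293490357]) @ [[-0.94, -0.31, -0.11], [0.10, -0.59, 0.8], [0.31, -0.75, -0.59]]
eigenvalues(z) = [(-0.01+0j), (0.1+0.04j), (0.1-0.04j)]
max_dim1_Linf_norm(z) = 0.1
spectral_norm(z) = 0.14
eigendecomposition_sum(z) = [[(-0+0j), 0.00+0.00j, -0j], [-0j, -0.00-0.00j, (-0+0j)], [-0j, (-0-0j), (-0+0j)]] + [[0.04-0.00j, (0.01-0.02j), 0.00+0.02j], [(0.02+0.06j), (0.04+0.02j), -0.03+0.01j], [(0.05-0.04j), -0.04j, 0.03+0.02j]] + [[0.04+0.00j, (0.01+0.02j), -0.02j], [(0.02-0.06j), (0.04-0.02j), (-0.03-0.01j)], [(0.05+0.04j), 0.00+0.04j, (0.03-0.02j)]]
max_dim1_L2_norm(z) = 0.11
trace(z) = 0.20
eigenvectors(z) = [[(0.33+0j), 0.09-0.40j, 0.09+0.40j],  [(-0.73+0j), 0.65+0.00j, 0.65-0.00j],  [(-0.6+0j), (-0.25-0.58j), (-0.25+0.58j)]]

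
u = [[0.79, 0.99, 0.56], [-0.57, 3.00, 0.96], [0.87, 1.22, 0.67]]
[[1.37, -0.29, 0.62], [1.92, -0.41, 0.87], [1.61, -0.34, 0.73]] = u @ [[0.68, -0.14, 0.31], [0.68, -0.14, 0.31], [0.28, -0.07, 0.12]]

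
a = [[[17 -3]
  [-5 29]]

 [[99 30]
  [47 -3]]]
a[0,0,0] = 17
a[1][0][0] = 99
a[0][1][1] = 29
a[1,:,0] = [99, 47]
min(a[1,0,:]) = 30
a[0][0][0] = 17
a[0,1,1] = 29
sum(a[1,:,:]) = 173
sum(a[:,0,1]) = 27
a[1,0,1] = 30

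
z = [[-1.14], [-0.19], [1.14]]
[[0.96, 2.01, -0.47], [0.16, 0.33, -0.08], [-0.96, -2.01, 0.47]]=z @ [[-0.84, -1.76, 0.41]]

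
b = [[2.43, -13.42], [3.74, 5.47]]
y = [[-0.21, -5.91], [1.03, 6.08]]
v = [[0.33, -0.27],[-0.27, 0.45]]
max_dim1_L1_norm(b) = 15.85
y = v @ b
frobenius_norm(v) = 0.68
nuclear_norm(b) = 18.89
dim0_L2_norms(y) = [1.05, 8.48]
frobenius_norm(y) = 8.54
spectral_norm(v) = 0.67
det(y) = 4.81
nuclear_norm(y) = 9.09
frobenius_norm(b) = 15.16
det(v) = 0.08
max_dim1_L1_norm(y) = 7.11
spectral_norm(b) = 14.52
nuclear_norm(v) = 0.78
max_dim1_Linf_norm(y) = 6.08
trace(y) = 5.87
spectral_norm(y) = 8.53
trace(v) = 0.78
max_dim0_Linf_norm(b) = 13.42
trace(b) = 7.90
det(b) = 63.48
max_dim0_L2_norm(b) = 14.49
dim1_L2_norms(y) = [5.91, 6.17]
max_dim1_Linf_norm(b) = 13.42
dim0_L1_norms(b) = [6.17, 18.89]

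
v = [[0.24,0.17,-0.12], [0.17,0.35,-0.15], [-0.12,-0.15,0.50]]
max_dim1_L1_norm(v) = 0.77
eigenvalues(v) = [0.68, 0.12, 0.29]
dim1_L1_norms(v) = [0.53, 0.67, 0.77]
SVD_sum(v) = [[0.11, 0.15, -0.20], [0.15, 0.2, -0.27], [-0.2, -0.27, 0.36]] + [[0.05, 0.07, 0.08], [0.07, 0.11, 0.12], [0.08, 0.12, 0.14]] + [[0.08, -0.05, 0.00], [-0.05, 0.04, -0.0], [0.0, -0.00, 0.00]]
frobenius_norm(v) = 0.75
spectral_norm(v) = 0.68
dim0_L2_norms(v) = [0.32, 0.42, 0.54]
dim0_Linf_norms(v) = [0.24, 0.35, 0.5]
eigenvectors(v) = [[-0.41, -0.82, 0.4], [-0.55, 0.57, 0.61], [0.73, -0.03, 0.68]]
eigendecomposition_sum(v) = [[0.11, 0.15, -0.20], [0.15, 0.20, -0.27], [-0.2, -0.27, 0.36]] + [[0.08, -0.05, 0.0], [-0.05, 0.04, -0.00], [0.0, -0.00, 0.0]] + [[0.05, 0.07, 0.08], [0.07, 0.11, 0.12], [0.08, 0.12, 0.14]]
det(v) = 0.02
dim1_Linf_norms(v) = [0.24, 0.35, 0.5]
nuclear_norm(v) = 1.09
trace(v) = 1.09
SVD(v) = [[-0.41, 0.4, -0.82], [-0.55, 0.61, 0.57], [0.73, 0.68, -0.03]] @ diag([0.6792544604432268, 0.29469641960050313, 0.11604911995626979]) @ [[-0.41,-0.55,0.73], [0.40,0.61,0.68], [-0.82,0.57,-0.03]]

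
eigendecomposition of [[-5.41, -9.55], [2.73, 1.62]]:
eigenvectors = [[(-0.88+0j), -0.88-0.00j], [0.32+0.34j, 0.32-0.34j]]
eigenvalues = [(-1.9+3.7j), (-1.9-3.7j)]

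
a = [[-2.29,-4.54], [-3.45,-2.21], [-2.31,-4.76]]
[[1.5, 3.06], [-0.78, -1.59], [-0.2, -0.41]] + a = [[-0.79, -1.48], [-4.23, -3.8], [-2.51, -5.17]]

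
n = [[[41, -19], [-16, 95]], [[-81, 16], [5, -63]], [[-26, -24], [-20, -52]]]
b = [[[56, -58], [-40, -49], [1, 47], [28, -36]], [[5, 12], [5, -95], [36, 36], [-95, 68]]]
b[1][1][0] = 5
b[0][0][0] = 56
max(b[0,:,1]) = 47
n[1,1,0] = 5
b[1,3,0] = -95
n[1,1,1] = -63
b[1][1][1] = -95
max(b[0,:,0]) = 56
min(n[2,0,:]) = -26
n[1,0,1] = 16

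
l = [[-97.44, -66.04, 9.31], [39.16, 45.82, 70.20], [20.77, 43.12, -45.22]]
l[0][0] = -97.44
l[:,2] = [9.31, 70.2, -45.22]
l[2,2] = -45.22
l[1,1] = 45.82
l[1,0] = 39.16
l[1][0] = 39.16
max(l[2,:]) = 43.12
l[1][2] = 70.2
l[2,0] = 20.77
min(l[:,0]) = -97.44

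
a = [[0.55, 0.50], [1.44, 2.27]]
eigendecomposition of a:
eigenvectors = [[-0.82,-0.23], [0.57,-0.97]]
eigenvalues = [0.2, 2.62]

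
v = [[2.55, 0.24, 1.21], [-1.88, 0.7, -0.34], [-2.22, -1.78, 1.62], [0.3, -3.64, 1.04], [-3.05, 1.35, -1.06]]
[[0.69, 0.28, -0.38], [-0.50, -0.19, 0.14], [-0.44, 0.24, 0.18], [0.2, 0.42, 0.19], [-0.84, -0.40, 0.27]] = v @ [[0.25, 0.05, -0.09],  [-0.02, -0.07, -0.09],  [0.05, 0.14, -0.11]]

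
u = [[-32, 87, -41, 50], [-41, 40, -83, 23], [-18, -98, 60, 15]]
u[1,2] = -83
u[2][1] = -98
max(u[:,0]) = -18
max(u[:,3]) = 50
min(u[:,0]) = -41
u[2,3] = 15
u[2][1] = -98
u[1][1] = 40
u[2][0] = -18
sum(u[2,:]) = -41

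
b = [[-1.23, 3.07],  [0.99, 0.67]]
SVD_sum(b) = [[-1.13, 3.10], [-0.1, 0.27]] + [[-0.1, -0.03], [1.09, 0.40]]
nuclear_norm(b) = 4.48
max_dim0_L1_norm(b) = 3.74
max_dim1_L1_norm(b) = 4.3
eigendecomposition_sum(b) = [[-1.67, 1.75], [0.56, -0.59]] + [[0.44, 1.32], [0.43, 1.26]]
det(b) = -3.86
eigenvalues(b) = [-2.27, 1.71]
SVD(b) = [[1.0, 0.09], [0.09, -1.0]] @ diag([3.318327230370629, 1.164261307516827]) @ [[-0.34, 0.94],  [-0.94, -0.34]]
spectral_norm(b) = 3.32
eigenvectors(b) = [[-0.95, -0.72], [0.32, -0.69]]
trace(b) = -0.56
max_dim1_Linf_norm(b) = 3.07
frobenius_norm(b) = 3.52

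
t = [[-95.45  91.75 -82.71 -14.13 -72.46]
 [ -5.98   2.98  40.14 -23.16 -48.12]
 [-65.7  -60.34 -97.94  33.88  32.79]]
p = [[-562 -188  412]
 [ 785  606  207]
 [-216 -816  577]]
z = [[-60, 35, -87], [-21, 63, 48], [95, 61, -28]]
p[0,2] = 412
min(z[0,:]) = -87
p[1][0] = 785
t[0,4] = -72.46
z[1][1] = 63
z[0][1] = 35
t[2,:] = [-65.7, -60.34, -97.94, 33.88, 32.79]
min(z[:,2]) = -87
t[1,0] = -5.98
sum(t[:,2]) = -140.51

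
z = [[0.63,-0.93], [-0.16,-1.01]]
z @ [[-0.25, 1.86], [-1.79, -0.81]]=[[1.51, 1.93], [1.85, 0.52]]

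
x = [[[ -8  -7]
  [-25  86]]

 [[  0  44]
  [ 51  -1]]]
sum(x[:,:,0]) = 18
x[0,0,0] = -8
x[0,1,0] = -25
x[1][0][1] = 44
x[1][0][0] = 0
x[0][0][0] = -8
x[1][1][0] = 51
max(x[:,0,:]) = 44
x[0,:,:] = [[-8, -7], [-25, 86]]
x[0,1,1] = 86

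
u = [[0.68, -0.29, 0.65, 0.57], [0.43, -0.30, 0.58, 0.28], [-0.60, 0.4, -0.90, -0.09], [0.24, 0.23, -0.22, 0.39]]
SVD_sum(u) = [[0.62, -0.35, 0.77, 0.34], [0.47, -0.26, 0.58, 0.26], [-0.63, 0.36, -0.78, -0.34], [0.02, -0.01, 0.02, 0.01]] + [[0.09,0.10,-0.12,0.2], [-0.0,-0.0,0.00,-0.01], [0.09,0.10,-0.12,0.21], [0.18,0.20,-0.24,0.42]] + [[-0.03, -0.03, -0.0, 0.03], [-0.03, -0.03, -0.0, 0.03], [-0.06, -0.05, -0.0, 0.05], [0.04, 0.04, 0.00, -0.04]] + [[0.00, -0.0, -0.00, -0.0], [-0.0, 0.00, 0.0, 0.0], [-0.0, 0.00, 0.0, 0.0], [-0.0, 0.00, 0.00, 0.00]]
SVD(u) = [[-0.62,0.4,-0.38,-0.56],[-0.47,-0.01,-0.41,0.79],[0.63,0.40,-0.66,0.04],[-0.02,0.82,0.5,0.26]] @ diag([1.7784406989853516, 0.6709729252223828, 0.14013438362010514, 0.0025235567016604035]) @ [[-0.56, 0.32, -0.70, -0.31], [0.33, 0.36, -0.44, 0.76], [0.60, 0.59, 0.02, -0.53], [-0.46, 0.65, 0.57, 0.22]]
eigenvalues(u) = [0.86, -0.78, -0.21, 0.0]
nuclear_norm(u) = 2.59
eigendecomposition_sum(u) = [[0.43, 0.03, 0.10, 0.52], [0.19, 0.01, 0.05, 0.23], [-0.12, -0.01, -0.03, -0.15], [0.37, 0.03, 0.09, 0.45]] + [[0.40, -0.33, 0.72, -0.06], [0.4, -0.32, 0.71, -0.06], [-0.5, 0.41, -0.90, 0.08], [-0.25, 0.21, -0.46, 0.04]] + [[-0.15, 0.01, -0.17, 0.11], [-0.15, 0.01, -0.17, 0.11], [0.03, -0.0, 0.03, -0.02], [0.13, -0.00, 0.15, -0.10]] + [[0.00, -0.0, -0.00, -0.0],[-0.00, 0.0, 0.00, 0.0],[-0.0, 0.0, 0.0, 0.0],[-0.00, 0.0, 0.0, 0.00]]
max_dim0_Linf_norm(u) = 0.9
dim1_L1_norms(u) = [2.19, 1.59, 1.99, 1.08]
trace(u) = -0.13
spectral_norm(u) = 1.78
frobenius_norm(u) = 1.91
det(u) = 0.00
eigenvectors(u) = [[-0.7, 0.5, -0.6, 0.46], [-0.31, 0.5, -0.61, -0.64], [0.20, -0.63, 0.11, -0.57], [-0.61, -0.32, 0.51, -0.23]]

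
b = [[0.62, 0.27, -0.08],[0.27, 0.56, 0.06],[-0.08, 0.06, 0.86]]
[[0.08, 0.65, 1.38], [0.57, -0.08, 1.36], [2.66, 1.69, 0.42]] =b@ [[0.28, 1.9, 1.58], [0.56, -1.29, 1.62], [3.08, 2.23, 0.52]]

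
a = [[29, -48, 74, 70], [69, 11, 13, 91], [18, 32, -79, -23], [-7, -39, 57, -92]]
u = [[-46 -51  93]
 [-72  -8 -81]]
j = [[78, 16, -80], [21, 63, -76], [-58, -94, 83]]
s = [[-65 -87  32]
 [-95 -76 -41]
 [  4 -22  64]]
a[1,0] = 69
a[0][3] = 70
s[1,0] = -95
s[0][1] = -87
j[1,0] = 21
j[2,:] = [-58, -94, 83]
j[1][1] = 63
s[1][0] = -95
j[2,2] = 83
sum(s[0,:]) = -120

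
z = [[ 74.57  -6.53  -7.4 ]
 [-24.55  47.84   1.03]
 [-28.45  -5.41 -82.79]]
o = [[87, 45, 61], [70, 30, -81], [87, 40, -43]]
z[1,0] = -24.55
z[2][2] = -82.79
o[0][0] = 87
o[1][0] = 70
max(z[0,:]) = 74.57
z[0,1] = -6.53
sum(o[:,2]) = -63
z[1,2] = 1.03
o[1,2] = -81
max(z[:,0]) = 74.57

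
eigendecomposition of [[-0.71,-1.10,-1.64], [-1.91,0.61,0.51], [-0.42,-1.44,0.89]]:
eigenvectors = [[0.80+0.00j, 0.34+0.26j, (0.34-0.26j)], [0.49+0.00j, -0.66+0.00j, (-0.66-0j)], [0.35+0.00j, (0.18-0.59j), 0.18+0.59j]]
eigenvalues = [(-2.11+0j), (1.45+1.2j), (1.45-1.2j)]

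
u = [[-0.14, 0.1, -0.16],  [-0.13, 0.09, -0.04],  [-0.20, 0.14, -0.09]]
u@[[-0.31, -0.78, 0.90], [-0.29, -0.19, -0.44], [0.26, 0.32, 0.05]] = [[-0.03, 0.04, -0.18],[0.0, 0.07, -0.16],[-0.00, 0.1, -0.25]]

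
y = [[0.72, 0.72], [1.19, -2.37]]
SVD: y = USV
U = [[-0.14,0.99], [0.99,0.14]]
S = [2.67, 0.96]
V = [[0.40,-0.91], [0.91,0.4]]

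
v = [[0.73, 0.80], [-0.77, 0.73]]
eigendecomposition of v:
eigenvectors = [[(0.71+0j), (0.71-0j)], [0.7j, -0.7j]]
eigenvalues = [(0.73+0.78j), (0.73-0.78j)]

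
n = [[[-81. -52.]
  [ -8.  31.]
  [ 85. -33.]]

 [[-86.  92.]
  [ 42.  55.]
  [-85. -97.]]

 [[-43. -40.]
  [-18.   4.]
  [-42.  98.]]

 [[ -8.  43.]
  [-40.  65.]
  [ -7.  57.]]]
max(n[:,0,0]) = -8.0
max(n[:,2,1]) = 98.0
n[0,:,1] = [-52.0, 31.0, -33.0]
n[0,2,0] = 85.0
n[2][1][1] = 4.0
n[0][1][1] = 31.0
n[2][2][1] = 98.0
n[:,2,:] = [[85.0, -33.0], [-85.0, -97.0], [-42.0, 98.0], [-7.0, 57.0]]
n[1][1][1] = 55.0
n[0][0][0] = -81.0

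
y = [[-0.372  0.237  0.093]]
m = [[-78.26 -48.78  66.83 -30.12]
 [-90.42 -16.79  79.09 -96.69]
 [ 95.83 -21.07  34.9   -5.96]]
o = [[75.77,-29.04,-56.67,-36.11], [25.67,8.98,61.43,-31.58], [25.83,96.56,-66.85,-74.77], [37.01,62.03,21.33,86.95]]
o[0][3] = -36.11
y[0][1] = 0.237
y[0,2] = 0.093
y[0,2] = 0.093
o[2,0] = 25.83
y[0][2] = 0.093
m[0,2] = 66.83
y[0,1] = 0.237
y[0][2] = 0.093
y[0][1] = 0.237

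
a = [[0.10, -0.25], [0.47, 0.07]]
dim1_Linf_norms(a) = [0.25, 0.47]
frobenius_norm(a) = 0.55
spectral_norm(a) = 0.48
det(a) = 0.12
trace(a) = 0.17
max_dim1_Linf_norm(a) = 0.47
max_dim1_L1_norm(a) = 0.54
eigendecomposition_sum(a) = [[(0.05+0.17j), (-0.12+0.03j)], [0.23-0.06j, 0.03+0.17j]] + [[0.05-0.17j, (-0.12-0.03j)], [0.23+0.06j, 0.03-0.17j]]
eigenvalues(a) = [(0.08+0.34j), (0.08-0.34j)]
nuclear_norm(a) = 0.74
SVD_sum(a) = [[0.09,0.0], [0.47,0.02]] + [[0.01, -0.25], [-0.0, 0.05]]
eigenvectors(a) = [[0.03+0.59j, (0.03-0.59j)], [0.81+0.00j, 0.81-0.00j]]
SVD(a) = [[-0.18, -0.98], [-0.98, 0.18]] @ diag([0.48091665131950606, 0.25888061820776104]) @ [[-1.0, -0.05], [-0.05, 1.00]]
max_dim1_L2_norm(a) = 0.48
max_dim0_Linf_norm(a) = 0.47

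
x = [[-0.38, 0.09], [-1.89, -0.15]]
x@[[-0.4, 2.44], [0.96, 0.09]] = [[0.24, -0.92], [0.61, -4.63]]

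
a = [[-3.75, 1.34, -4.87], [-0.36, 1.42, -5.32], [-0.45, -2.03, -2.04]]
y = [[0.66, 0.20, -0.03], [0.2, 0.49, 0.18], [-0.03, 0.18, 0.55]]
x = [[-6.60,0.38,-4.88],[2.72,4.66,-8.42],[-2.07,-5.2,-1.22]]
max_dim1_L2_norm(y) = 0.69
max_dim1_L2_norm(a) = 6.29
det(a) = 46.91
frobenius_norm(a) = 8.86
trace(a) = -4.37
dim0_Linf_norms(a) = [3.75, 2.03, 5.32]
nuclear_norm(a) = 12.98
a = y @ x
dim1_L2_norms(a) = [6.29, 5.52, 2.91]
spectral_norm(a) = 8.19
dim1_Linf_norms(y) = [0.66, 0.49, 0.55]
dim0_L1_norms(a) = [4.56, 4.79, 12.23]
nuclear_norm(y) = 1.70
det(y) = 0.13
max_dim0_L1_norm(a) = 12.23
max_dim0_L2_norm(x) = 9.81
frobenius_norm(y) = 1.06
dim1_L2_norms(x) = [8.22, 10.0, 5.73]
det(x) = 356.33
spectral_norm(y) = 0.82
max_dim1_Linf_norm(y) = 0.66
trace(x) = -3.16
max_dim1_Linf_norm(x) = 8.42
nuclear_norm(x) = 23.05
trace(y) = 1.70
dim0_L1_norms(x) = [11.39, 10.24, 14.52]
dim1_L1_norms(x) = [11.86, 15.8, 8.49]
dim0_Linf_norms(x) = [6.6, 5.2, 8.42]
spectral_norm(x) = 10.70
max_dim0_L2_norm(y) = 0.69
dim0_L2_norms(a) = [3.79, 2.82, 7.5]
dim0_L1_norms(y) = [0.89, 0.87, 0.76]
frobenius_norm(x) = 14.15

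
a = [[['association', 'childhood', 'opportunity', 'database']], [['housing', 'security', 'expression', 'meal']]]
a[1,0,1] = 'security'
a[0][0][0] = 'association'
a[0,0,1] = 'childhood'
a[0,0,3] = 'database'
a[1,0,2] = 'expression'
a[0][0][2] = 'opportunity'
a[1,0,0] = 'housing'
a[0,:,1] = ['childhood']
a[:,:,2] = [['opportunity'], ['expression']]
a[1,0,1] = 'security'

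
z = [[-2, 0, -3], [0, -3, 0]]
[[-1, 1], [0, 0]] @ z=[[2, -3, 3], [0, 0, 0]]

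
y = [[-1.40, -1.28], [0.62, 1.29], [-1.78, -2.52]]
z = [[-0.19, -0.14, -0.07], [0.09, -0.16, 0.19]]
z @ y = [[0.3, 0.24],[-0.56, -0.80]]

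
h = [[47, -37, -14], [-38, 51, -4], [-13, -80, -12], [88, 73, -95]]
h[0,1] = -37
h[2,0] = -13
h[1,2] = -4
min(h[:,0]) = -38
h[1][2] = -4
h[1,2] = -4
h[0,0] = 47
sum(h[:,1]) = 7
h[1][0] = -38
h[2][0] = -13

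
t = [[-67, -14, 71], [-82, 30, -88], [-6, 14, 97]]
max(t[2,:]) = 97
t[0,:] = [-67, -14, 71]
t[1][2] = -88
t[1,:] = [-82, 30, -88]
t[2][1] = 14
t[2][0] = -6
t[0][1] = -14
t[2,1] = 14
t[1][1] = 30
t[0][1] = -14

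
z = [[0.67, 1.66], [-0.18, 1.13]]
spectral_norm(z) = 2.06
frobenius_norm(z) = 2.12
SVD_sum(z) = [[0.41,1.72], [0.25,1.03]] + [[0.26, -0.06], [-0.43, 0.1]]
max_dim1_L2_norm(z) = 1.79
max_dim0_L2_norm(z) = 2.01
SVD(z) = [[0.86, 0.51], [0.51, -0.86]] @ diag([2.0619313940980684, 0.5120926928133187]) @ [[0.23, 0.97], [0.97, -0.23]]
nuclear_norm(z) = 2.57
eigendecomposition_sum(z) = [[(0.34+0.46j), 0.83-1.51j],  [-0.09+0.16j, (0.56+0.04j)]] + [[0.34-0.46j,0.83+1.51j], [(-0.09-0.16j),(0.56-0.04j)]]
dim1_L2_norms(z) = [1.79, 1.14]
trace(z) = 1.80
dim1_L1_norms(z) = [2.33, 1.31]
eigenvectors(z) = [[0.95+0.00j,(0.95-0j)], [0.13+0.28j,0.13-0.28j]]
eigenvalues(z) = [(0.9+0.5j), (0.9-0.5j)]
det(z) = 1.06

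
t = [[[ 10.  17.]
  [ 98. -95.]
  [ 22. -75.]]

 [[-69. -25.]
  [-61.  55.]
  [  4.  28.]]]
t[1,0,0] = -69.0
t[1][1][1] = 55.0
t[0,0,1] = 17.0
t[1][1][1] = 55.0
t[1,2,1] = 28.0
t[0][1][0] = 98.0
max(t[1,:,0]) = 4.0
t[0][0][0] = 10.0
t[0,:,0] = [10.0, 98.0, 22.0]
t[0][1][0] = 98.0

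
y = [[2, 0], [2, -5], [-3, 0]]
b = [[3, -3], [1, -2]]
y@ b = [[6, -6], [1, 4], [-9, 9]]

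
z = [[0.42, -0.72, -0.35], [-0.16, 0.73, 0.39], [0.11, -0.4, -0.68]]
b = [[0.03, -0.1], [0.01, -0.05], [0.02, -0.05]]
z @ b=[[-0.0, 0.01], [0.01, -0.04], [-0.01, 0.04]]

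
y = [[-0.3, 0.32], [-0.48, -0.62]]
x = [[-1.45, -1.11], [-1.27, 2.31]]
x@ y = [[0.97, 0.22],[-0.73, -1.84]]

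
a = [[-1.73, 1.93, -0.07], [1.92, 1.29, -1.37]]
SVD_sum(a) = [[-1.49, 0.04, 0.62],[2.09, -0.06, -0.87]] + [[-0.24,1.89,-0.69], [-0.17,1.35,-0.50]]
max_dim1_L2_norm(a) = 2.69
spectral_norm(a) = 2.78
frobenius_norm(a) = 3.73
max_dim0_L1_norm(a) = 3.65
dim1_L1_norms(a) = [3.73, 4.58]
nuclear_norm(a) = 5.27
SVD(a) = [[-0.58, 0.81], [0.81, 0.58]] @ diag([2.784440600818914, 2.4893755322392006]) @ [[0.92,-0.03,-0.39], [-0.12,0.93,-0.34]]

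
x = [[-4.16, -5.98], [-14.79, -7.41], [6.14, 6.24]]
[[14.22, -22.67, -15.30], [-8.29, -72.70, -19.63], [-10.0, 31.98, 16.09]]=x@[[2.69, 4.63, 0.07], [-4.25, 0.57, 2.51]]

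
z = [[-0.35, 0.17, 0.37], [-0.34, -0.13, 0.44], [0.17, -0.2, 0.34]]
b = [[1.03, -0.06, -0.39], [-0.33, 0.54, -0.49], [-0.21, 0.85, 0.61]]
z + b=[[0.68, 0.11, -0.02], [-0.67, 0.41, -0.05], [-0.04, 0.65, 0.95]]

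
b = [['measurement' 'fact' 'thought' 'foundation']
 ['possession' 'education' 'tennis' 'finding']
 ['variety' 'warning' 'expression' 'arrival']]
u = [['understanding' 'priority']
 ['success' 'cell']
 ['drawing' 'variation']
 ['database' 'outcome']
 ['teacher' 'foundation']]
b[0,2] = 'thought'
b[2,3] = 'arrival'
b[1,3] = 'finding'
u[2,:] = ['drawing', 'variation']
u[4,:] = ['teacher', 'foundation']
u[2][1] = 'variation'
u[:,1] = ['priority', 'cell', 'variation', 'outcome', 'foundation']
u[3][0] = 'database'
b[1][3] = 'finding'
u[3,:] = ['database', 'outcome']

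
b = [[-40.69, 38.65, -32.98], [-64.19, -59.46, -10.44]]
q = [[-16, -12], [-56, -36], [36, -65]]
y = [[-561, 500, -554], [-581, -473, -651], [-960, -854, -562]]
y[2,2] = -562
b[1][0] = -64.19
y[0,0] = -561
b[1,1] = -59.46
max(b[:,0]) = -40.69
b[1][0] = -64.19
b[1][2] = -10.44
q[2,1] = -65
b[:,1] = [38.65, -59.46]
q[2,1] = -65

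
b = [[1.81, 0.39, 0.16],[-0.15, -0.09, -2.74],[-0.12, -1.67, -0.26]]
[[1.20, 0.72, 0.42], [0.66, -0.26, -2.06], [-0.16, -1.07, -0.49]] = b@ [[0.67, 0.26, 0.13], [0.09, 0.61, 0.17], [-0.28, 0.06, 0.74]]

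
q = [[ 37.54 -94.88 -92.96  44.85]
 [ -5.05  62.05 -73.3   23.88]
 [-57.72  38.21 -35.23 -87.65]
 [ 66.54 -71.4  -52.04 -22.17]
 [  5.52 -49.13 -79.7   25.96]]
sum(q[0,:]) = -105.44999999999999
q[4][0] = 5.52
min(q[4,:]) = -79.7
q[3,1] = -71.4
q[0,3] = 44.85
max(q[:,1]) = 62.05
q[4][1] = -49.13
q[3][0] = 66.54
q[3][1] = -71.4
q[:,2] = [-92.96, -73.3, -35.23, -52.04, -79.7]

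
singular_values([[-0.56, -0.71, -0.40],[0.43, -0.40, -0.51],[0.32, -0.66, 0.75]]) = [1.05, 1.05, 0.69]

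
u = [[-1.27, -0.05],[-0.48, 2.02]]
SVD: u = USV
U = [[0.18, 0.98], [0.98, -0.18]]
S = [2.1, 1.23]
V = [[-0.33, 0.94], [-0.94, -0.33]]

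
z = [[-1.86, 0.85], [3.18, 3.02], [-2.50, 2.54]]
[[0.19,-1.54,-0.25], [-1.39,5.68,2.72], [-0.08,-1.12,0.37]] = z@ [[-0.21, 1.14, 0.37], [-0.24, 0.68, 0.51]]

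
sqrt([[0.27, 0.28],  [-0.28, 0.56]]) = [[0.56, 0.21], [-0.21, 0.78]]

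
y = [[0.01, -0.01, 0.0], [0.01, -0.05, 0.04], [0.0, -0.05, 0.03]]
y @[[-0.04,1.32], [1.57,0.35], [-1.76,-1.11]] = [[-0.02, 0.01], [-0.15, -0.05], [-0.13, -0.05]]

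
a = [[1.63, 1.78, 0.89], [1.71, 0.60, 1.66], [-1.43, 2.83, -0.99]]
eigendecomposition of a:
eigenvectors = [[0.01, -0.70, 0.78], [-0.47, 0.05, 0.61], [0.88, 0.72, 0.15]]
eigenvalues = [-2.54, 0.59, 3.19]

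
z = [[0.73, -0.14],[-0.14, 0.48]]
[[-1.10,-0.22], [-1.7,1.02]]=z @ [[-2.31, 0.11], [-4.22, 2.15]]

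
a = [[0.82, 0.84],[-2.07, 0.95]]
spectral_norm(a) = 2.32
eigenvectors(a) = [[(-0.03+0.54j), (-0.03-0.54j)],[(-0.84+0j), -0.84-0.00j]]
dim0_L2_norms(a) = [2.23, 1.27]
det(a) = 2.52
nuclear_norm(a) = 3.41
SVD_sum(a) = [[0.48, -0.16], [-2.15, 0.73]] + [[0.34, 1.0], [0.08, 0.22]]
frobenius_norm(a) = 2.56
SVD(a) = [[-0.22,0.98], [0.98,0.22]] @ diag([2.3214374574555863, 1.0845866176208065]) @ [[-0.95,0.32], [0.32,0.95]]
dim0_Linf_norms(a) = [2.07, 0.95]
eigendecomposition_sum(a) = [[0.41+0.68j,0.42-0.28j], [-1.03+0.70j,(0.48+0.64j)]] + [[0.41-0.68j, 0.42+0.28j], [-1.03-0.70j, 0.47-0.64j]]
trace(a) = 1.77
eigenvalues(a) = [(0.88+1.32j), (0.88-1.32j)]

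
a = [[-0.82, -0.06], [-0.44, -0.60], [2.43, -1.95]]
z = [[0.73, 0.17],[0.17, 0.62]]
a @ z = [[-0.61,-0.18],[-0.42,-0.45],[1.44,-0.8]]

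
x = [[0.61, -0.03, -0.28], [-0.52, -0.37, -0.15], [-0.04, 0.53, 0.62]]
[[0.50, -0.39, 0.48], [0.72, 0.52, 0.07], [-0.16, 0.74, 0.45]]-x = [[-0.11,-0.36,0.76], [1.24,0.89,0.22], [-0.12,0.21,-0.17]]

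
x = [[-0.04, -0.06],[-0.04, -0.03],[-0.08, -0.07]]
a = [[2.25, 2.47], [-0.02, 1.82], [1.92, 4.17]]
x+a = [[2.21, 2.41], [-0.06, 1.79], [1.84, 4.1]]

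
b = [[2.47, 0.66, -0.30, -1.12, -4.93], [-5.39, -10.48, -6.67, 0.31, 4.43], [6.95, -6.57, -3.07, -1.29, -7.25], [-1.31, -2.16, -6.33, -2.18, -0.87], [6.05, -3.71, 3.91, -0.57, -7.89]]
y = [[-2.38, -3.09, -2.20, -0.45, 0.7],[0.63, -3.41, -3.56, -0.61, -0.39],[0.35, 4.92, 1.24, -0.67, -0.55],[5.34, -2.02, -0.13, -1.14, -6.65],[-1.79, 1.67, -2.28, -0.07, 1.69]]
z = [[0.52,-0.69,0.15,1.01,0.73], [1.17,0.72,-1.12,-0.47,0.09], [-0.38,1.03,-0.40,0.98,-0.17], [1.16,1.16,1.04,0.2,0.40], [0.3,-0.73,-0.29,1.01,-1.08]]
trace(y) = -4.00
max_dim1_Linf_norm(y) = 6.65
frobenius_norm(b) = 23.89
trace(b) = -21.15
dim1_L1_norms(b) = [9.48, 27.28, 25.13, 12.85, 22.13]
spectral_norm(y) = 9.51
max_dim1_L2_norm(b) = 14.25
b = z @ y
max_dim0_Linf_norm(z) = 1.17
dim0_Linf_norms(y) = [5.34, 4.92, 3.56, 1.14, 6.65]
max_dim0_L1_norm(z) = 4.33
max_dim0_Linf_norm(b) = 10.48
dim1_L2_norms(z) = [1.52, 1.84, 1.53, 1.99, 1.7]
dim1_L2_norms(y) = [4.55, 5.02, 5.16, 8.84, 3.75]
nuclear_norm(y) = 22.48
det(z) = 11.24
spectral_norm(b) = 17.10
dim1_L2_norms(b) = [5.67, 14.25, 12.45, 7.21, 11.32]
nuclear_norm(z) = 8.38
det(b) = -1644.04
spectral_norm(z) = 2.29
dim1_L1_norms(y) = [8.82, 8.6, 7.73, 15.28, 7.5]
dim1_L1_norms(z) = [3.1, 3.57, 2.96, 3.96, 3.41]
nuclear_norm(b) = 41.14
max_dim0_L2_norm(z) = 1.98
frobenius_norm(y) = 12.84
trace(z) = -0.04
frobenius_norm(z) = 3.86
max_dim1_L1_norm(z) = 3.96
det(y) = -147.95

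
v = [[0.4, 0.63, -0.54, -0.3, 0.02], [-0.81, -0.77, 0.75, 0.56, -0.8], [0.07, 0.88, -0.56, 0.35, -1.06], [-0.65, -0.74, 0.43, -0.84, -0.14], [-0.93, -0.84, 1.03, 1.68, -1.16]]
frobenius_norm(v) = 3.84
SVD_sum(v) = [[0.36, 0.35, -0.37, -0.42, 0.36], [-0.70, -0.69, 0.73, 0.83, -0.7], [0.01, 0.01, -0.01, -0.01, 0.01], [-0.18, -0.18, 0.19, 0.21, -0.18], [-1.09, -1.08, 1.14, 1.3, -1.1]] + [[0.09, 0.26, -0.15, 0.24, -0.22], [-0.03, -0.10, 0.06, -0.09, 0.08], [0.28, 0.82, -0.46, 0.75, -0.67], [-0.22, -0.63, 0.35, -0.58, 0.52], [0.09, 0.26, -0.15, 0.24, -0.21]] + [[-0.06, 0.02, -0.03, -0.12, -0.12], [-0.09, 0.02, -0.04, -0.17, -0.18], [-0.21, 0.05, -0.09, -0.39, -0.40], [-0.25, 0.06, -0.11, -0.47, -0.48], [0.08, -0.02, 0.03, 0.15, 0.15]] + [[0.01, -0.0, 0.01, -0.00, -0.01],[0.01, -0.00, 0.01, -0.00, -0.01],[-0.01, 0.0, -0.0, 0.00, 0.0],[-0.00, 0.0, -0.00, 0.0, 0.00],[-0.00, 0.0, -0.0, 0.00, 0.00]] + [[-0.0, 0.00, 0.00, -0.00, 0.0], [0.0, -0.0, -0.0, 0.00, -0.0], [0.0, -0.00, -0.0, 0.0, -0.00], [-0.00, 0.00, 0.0, -0.00, 0.0], [-0.00, 0.0, 0.0, -0.0, 0.0]]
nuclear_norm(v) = 6.12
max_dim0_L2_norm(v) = 2.01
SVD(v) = [[-0.26, 0.24, -0.17, 0.68, 0.61], [0.51, -0.09, -0.26, 0.63, -0.52], [-0.01, 0.74, -0.59, -0.27, -0.16], [0.13, -0.57, -0.71, -0.22, 0.32], [0.81, 0.24, 0.22, -0.14, 0.48]] @ diag([3.176771945773482, 1.8901604978832731, 1.0282630755835855, 0.026074337846863638, 0.0029108564811702645]) @ [[-0.43, -0.42, 0.45, 0.51, -0.43], [0.20, 0.58, -0.33, 0.54, -0.48], [0.35, -0.09, 0.15, 0.65, 0.66], [0.80, -0.22, 0.38, -0.16, -0.38], [-0.13, 0.65, 0.73, -0.12, 0.11]]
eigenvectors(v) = [[(-0.07+0.06j), (-0.07-0.06j), -0.17+0.00j, -0.65+0.00j, 0.15+0.00j], [(0.42+0.14j), 0.42-0.14j, -0.14+0.00j, (-0.11+0j), -0.66+0.00j], [0.42+0.27j, (0.42-0.27j), -0.82+0.00j, -0.65+0.00j, -0.72+0.00j], [0.00+0.24j, -0.24j, (0.32+0j), (0.21+0j), 0.11+0.00j], [0.69+0.00j, 0.69-0.00j, -0.43+0.00j, (0.31+0j), -0.12+0.00j]]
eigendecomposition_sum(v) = [[0.05-0.09j, 0.10-0.07j, (-0.11+0.05j), -0.17-0.04j, 0.03-0.08j],[-0.51+0.01j, (-0.55-0.21j), (0.5+0.31j), 0.26+0.81j, (-0.39+0.07j)],[-0.56-0.13j, -0.54-0.39j, 0.46+0.48j, (0.06+0.95j), (-0.44-0.03j)],[-0.10-0.26j, 0.01-0.32j, -0.07+0.31j, (-0.37+0.27j), (-0.1-0.19j)],[(-0.74+0.27j), -0.92-0.05j, 0.89+0.22j, (0.77+1.06j), -0.53+0.29j]] + [[(0.05+0.09j),0.10+0.07j,(-0.11-0.05j),-0.17+0.04j,(0.03+0.08j)], [-0.51-0.01j,(-0.55+0.21j),0.50-0.31j,0.26-0.81j,-0.39-0.07j], [-0.56+0.13j,-0.54+0.39j,(0.46-0.48j),(0.06-0.95j),(-0.44+0.03j)], [(-0.1+0.26j),0.01+0.32j,(-0.07-0.31j),(-0.37-0.27j),-0.10+0.19j], [(-0.74-0.27j),-0.92+0.05j,0.89-0.22j,(0.77-1.06j),-0.53-0.29j]] + [[(0.23-0j), (0.39-0j), -0.30+0.00j, 0.05-0.00j, (-0.04-0j)], [0.19-0.00j, 0.33-0.00j, -0.25+0.00j, 0.04-0.00j, -0.03-0.00j], [(1.12-0j), 1.93-0.00j, (-1.46+0j), 0.25-0.00j, (-0.18-0j)], [(-0.44+0j), -0.76+0.00j, 0.57-0.00j, (-0.1+0j), (0.07+0j)], [0.59-0.00j, (1.01-0j), -0.76+0.00j, 0.13-0.00j, (-0.09-0j)]] + [[(0.07-0j), 0.04+0.00j, -0.02+0.00j, (-0.01-0j), -0.00-0.00j], [0.01-0.00j, (0.01+0j), -0.00+0.00j, -0.00-0.00j, (-0-0j)], [(0.06-0j), 0.04+0.00j, (-0.02+0j), -0.01-0.00j, -0.00-0.00j], [(-0.02+0j), (-0.01-0j), (0.01-0j), 0j, 0j], [(-0.03+0j), (-0.02-0j), (0.01-0j), 0.01+0.00j, 0.00+0.00j]] + [[(-0-0j), -0j, 0j, -0.00-0.00j, (-0-0j)], [0.00+0.00j, (-0+0j), -0.00-0.00j, 0.00+0.00j, 0j], [0.00+0.00j, -0.00+0.00j, (-0-0j), 0.00+0.00j, 0j], [(-0-0j), -0j, 0.00+0.00j, (-0-0j), -0.00-0.00j], [0j, -0.00+0.00j, -0.00-0.00j, 0.00+0.00j, 0j]]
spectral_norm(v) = 3.18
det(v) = 0.00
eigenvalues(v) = [(-0.95+0.75j), (-0.95-0.75j), (-1.09+0j), (0.05+0j), (-0.01+0j)]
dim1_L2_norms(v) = [0.97, 1.66, 1.53, 1.37, 2.61]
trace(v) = -2.93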